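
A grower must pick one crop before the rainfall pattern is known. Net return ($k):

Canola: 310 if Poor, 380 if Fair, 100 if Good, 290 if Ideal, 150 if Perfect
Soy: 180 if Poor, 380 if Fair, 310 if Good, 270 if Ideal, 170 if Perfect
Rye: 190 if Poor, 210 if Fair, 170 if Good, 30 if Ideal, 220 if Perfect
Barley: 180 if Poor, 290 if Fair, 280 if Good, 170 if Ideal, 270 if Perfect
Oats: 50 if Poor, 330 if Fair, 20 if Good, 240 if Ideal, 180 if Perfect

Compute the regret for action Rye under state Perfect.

Best payoff under Perfect is 270.
Regret = 270 − 220 = 50.

50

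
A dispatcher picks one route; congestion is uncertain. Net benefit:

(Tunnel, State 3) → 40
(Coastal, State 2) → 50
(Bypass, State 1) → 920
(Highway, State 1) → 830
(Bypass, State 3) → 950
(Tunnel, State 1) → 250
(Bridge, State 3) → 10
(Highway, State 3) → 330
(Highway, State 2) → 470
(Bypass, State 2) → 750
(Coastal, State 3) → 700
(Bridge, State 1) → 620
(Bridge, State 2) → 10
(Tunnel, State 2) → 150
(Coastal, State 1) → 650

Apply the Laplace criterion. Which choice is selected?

Row averages: Tunnel=440/3, Highway=1630/3, Coastal=1400/3, Bridge=640/3, Bypass=2620/3
Highest average = 2620/3 → Bypass.

Bypass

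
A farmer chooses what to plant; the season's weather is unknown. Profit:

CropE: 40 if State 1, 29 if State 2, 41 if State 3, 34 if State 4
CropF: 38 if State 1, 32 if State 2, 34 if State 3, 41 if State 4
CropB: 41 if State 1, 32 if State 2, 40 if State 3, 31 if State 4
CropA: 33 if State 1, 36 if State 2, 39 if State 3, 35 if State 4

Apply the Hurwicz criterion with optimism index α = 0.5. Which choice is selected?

CropF

CropE: 0.5·41 + 0.5·29 = 35
CropF: 0.5·41 + 0.5·32 = 36.5
CropB: 0.5·41 + 0.5·31 = 36
CropA: 0.5·39 + 0.5·33 = 36
Highest Hurwicz score = 36.5 → CropF.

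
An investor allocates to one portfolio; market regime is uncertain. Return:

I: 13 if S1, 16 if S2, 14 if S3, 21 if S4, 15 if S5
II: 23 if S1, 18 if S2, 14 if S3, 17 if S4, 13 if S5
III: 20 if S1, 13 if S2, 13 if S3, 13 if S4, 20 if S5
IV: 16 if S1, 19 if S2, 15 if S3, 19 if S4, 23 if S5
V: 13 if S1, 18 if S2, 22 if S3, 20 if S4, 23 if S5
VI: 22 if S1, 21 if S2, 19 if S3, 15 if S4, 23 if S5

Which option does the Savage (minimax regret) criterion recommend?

Column bests: S1=23, S2=21, S3=22, S4=21, S5=23.
I regrets: 10, 5, 8, 0, 8 → max 10
II regrets: 0, 3, 8, 4, 10 → max 10
III regrets: 3, 8, 9, 8, 3 → max 9
IV regrets: 7, 2, 7, 2, 0 → max 7
V regrets: 10, 3, 0, 1, 0 → max 10
VI regrets: 1, 0, 3, 6, 0 → max 6
Smallest max regret = 6 → VI.

VI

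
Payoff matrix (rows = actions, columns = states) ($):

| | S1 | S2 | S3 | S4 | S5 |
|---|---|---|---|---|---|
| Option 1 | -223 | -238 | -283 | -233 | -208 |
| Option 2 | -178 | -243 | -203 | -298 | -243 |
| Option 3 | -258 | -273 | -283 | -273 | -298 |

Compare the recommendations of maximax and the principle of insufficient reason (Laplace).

Row maxima: Option 1=-208, Option 2=-178, Option 3=-258
Best best-case = -178 → Option 2.
Row averages: Option 1=-237, Option 2=-233, Option 3=-277
Highest average = -233 → Option 2.

maximax → Option 2; laplace → Option 2 (agree)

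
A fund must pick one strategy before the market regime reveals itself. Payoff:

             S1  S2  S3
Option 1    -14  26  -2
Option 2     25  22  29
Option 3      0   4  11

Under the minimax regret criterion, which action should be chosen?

Option 2

Column bests: S1=25, S2=26, S3=29.
Option 1 regrets: 39, 0, 31 → max 39
Option 2 regrets: 0, 4, 0 → max 4
Option 3 regrets: 25, 22, 18 → max 25
Smallest max regret = 4 → Option 2.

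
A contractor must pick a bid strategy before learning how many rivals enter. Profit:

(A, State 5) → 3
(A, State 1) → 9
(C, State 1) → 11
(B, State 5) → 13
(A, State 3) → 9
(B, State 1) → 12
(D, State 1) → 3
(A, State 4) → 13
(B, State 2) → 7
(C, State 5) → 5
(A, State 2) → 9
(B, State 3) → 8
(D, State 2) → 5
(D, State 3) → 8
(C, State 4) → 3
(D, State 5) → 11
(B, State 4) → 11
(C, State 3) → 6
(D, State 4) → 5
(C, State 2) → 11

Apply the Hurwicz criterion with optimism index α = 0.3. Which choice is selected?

B

A: 0.3·13 + 0.7·3 = 6
B: 0.3·13 + 0.7·7 = 8.8
C: 0.3·11 + 0.7·3 = 5.4
D: 0.3·11 + 0.7·3 = 5.4
Highest Hurwicz score = 8.8 → B.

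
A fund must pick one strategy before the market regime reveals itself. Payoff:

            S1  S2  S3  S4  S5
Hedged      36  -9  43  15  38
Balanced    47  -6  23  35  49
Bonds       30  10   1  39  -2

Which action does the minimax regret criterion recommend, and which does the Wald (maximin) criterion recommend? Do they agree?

Column bests: S1=47, S2=10, S3=43, S4=39, S5=49.
Hedged regrets: 11, 19, 0, 24, 11 → max 24
Balanced regrets: 0, 16, 20, 4, 0 → max 20
Bonds regrets: 17, 0, 42, 0, 51 → max 51
Smallest max regret = 20 → Balanced.
Row minima: Hedged=-9, Balanced=-6, Bonds=-2
Best worst-case = -2 → Bonds.

minimax regret → Balanced; maximin → Bonds (disagree)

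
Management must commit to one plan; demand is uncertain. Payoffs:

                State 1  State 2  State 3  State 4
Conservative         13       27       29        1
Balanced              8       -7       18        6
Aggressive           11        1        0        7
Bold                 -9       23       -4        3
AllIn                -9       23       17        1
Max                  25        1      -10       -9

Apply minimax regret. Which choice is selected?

Column bests: State 1=25, State 2=27, State 3=29, State 4=7.
Conservative regrets: 12, 0, 0, 6 → max 12
Balanced regrets: 17, 34, 11, 1 → max 34
Aggressive regrets: 14, 26, 29, 0 → max 29
Bold regrets: 34, 4, 33, 4 → max 34
AllIn regrets: 34, 4, 12, 6 → max 34
Max regrets: 0, 26, 39, 16 → max 39
Smallest max regret = 12 → Conservative.

Conservative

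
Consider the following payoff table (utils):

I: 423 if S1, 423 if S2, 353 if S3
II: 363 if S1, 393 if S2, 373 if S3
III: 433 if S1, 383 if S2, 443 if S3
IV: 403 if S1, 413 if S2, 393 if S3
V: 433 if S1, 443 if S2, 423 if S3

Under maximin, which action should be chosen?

Row minima: I=353, II=363, III=383, IV=393, V=423
Best worst-case = 423 → V.

V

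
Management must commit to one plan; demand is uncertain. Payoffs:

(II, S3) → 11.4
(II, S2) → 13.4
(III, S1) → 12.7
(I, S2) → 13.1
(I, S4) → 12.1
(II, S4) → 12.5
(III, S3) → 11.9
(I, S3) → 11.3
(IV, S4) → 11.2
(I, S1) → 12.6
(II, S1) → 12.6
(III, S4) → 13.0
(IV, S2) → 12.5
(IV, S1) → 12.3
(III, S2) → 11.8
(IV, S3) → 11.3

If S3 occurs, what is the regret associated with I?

Best payoff under S3 is 11.9.
Regret = 11.9 − 11.3 = 0.6.

0.6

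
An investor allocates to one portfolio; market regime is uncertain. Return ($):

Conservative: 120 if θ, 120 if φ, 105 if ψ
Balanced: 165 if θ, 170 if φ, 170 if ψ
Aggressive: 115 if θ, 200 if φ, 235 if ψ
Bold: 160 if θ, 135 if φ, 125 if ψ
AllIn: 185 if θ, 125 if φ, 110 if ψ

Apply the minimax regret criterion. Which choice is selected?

Column bests: θ=185, φ=200, ψ=235.
Conservative regrets: 65, 80, 130 → max 130
Balanced regrets: 20, 30, 65 → max 65
Aggressive regrets: 70, 0, 0 → max 70
Bold regrets: 25, 65, 110 → max 110
AllIn regrets: 0, 75, 125 → max 125
Smallest max regret = 65 → Balanced.

Balanced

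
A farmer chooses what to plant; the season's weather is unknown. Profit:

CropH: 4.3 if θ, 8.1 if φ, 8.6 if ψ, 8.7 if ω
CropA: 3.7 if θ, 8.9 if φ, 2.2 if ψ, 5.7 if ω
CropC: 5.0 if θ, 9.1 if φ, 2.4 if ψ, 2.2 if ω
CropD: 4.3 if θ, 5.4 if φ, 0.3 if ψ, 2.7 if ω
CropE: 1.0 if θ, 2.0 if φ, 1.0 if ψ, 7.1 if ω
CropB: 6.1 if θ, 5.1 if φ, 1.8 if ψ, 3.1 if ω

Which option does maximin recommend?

CropH

Row minima: CropH=4.3, CropA=2.2, CropC=2.2, CropD=0.3, CropE=1.0, CropB=1.8
Best worst-case = 4.3 → CropH.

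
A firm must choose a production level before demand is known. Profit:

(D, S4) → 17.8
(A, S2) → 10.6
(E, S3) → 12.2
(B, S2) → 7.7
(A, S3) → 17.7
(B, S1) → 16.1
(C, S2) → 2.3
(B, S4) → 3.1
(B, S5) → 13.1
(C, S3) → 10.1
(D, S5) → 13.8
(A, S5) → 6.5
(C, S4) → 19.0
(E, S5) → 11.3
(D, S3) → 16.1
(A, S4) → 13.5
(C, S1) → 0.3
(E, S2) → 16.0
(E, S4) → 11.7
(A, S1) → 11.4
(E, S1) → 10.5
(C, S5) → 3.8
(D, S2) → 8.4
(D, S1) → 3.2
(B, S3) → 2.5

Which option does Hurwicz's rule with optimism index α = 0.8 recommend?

A: 0.8·17.7 + 0.2·6.5 = 15.46
B: 0.8·16.1 + 0.2·2.5 = 13.38
C: 0.8·19.0 + 0.2·0.3 = 15.26
D: 0.8·17.8 + 0.2·3.2 = 14.88
E: 0.8·16.0 + 0.2·10.5 = 14.9
Highest Hurwicz score = 15.46 → A.

A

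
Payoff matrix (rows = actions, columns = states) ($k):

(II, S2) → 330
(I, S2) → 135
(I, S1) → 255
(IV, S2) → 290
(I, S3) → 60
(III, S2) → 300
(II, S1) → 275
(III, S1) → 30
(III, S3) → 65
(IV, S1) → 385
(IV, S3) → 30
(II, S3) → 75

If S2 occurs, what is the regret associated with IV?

40

Best payoff under S2 is 330.
Regret = 330 − 290 = 40.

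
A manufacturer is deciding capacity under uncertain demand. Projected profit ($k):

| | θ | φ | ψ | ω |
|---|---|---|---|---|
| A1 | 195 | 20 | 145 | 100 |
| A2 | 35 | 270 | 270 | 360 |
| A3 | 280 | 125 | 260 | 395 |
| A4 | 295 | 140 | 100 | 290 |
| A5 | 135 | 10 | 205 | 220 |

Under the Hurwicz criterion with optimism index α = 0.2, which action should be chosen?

A3

A1: 0.2·195 + 0.8·20 = 55
A2: 0.2·360 + 0.8·35 = 100
A3: 0.2·395 + 0.8·125 = 179
A4: 0.2·295 + 0.8·100 = 139
A5: 0.2·220 + 0.8·10 = 52
Highest Hurwicz score = 179 → A3.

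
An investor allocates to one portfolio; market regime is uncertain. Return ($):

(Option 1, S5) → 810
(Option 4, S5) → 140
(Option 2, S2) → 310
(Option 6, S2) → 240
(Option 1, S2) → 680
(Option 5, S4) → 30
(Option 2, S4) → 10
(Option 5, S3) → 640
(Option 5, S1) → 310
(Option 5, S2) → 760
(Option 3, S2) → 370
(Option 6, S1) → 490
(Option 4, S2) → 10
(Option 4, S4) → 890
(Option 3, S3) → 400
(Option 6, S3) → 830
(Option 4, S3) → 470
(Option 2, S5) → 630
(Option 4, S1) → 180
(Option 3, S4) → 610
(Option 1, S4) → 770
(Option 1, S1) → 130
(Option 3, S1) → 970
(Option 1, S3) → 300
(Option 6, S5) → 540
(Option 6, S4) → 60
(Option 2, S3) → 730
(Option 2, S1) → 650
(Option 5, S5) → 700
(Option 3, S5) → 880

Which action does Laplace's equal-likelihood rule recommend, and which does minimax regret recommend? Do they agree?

Row averages: Option 1=538, Option 2=466, Option 3=646, Option 4=338, Option 5=488, Option 6=432
Highest average = 646 → Option 3.
Column bests: S1=970, S2=760, S3=830, S4=890, S5=880.
Option 1 regrets: 840, 80, 530, 120, 70 → max 840
Option 2 regrets: 320, 450, 100, 880, 250 → max 880
Option 3 regrets: 0, 390, 430, 280, 0 → max 430
Option 4 regrets: 790, 750, 360, 0, 740 → max 790
Option 5 regrets: 660, 0, 190, 860, 180 → max 860
Option 6 regrets: 480, 520, 0, 830, 340 → max 830
Smallest max regret = 430 → Option 3.

laplace → Option 3; minimax regret → Option 3 (agree)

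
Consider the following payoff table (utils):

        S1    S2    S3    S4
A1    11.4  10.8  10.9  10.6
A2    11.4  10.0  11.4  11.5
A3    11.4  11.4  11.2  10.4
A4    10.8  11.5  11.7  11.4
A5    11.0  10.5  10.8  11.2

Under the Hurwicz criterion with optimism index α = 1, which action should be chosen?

A4

A1: 1·11.4 + 0·10.6 = 11.4
A2: 1·11.5 + 0·10.0 = 11.5
A3: 1·11.4 + 0·10.4 = 11.4
A4: 1·11.7 + 0·10.8 = 11.7
A5: 1·11.2 + 0·10.5 = 11.2
Highest Hurwicz score = 11.7 → A4.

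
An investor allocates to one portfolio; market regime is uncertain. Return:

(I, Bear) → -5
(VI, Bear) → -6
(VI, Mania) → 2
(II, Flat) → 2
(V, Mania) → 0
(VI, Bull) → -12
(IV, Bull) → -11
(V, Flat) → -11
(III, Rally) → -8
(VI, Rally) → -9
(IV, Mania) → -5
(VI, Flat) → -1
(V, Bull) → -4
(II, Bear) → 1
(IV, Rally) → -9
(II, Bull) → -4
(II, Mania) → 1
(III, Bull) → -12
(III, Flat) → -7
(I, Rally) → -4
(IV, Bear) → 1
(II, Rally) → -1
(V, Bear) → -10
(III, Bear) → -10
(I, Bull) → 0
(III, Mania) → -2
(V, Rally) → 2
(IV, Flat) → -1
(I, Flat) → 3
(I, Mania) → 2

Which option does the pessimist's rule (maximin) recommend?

Row minima: I=-5, II=-4, III=-12, IV=-11, V=-11, VI=-12
Best worst-case = -4 → II.

II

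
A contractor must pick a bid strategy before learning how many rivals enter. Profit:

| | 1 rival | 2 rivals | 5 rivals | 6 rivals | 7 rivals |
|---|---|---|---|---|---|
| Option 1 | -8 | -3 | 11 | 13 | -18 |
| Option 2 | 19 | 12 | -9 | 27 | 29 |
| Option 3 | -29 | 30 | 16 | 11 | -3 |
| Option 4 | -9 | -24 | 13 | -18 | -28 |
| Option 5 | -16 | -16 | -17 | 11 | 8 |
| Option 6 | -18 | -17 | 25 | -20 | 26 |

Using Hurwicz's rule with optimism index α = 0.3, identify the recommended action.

Option 2

Option 1: 0.3·13 + 0.7·(-18) = -8.7
Option 2: 0.3·29 + 0.7·(-9) = 2.4
Option 3: 0.3·30 + 0.7·(-29) = -11.3
Option 4: 0.3·13 + 0.7·(-28) = -15.7
Option 5: 0.3·11 + 0.7·(-17) = -8.6
Option 6: 0.3·26 + 0.7·(-20) = -6.2
Highest Hurwicz score = 2.4 → Option 2.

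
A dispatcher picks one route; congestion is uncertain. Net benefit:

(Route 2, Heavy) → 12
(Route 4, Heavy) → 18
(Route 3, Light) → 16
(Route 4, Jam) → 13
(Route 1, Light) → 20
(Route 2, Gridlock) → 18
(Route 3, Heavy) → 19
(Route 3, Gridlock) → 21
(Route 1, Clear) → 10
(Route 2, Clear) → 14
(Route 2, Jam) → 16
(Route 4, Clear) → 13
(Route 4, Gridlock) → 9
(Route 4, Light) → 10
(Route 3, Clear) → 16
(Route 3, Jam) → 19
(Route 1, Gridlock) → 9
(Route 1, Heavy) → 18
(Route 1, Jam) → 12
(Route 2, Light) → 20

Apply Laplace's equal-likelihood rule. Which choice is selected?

Row averages: Route 1=13.8, Route 2=16, Route 3=18.2, Route 4=12.6
Highest average = 18.2 → Route 3.

Route 3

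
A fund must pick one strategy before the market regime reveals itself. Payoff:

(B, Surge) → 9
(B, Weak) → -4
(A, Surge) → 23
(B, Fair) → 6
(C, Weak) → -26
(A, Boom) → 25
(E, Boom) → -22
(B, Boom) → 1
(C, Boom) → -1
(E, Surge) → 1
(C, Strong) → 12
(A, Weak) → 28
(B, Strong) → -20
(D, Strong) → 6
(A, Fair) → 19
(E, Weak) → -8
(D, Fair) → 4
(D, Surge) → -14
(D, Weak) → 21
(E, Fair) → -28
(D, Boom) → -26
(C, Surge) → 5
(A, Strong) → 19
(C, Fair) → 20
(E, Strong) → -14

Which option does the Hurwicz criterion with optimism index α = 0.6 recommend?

A: 0.6·28 + 0.4·19 = 24.4
B: 0.6·9 + 0.4·(-20) = -2.6
C: 0.6·20 + 0.4·(-26) = 1.6
D: 0.6·21 + 0.4·(-26) = 2.2
E: 0.6·1 + 0.4·(-28) = -10.6
Highest Hurwicz score = 24.4 → A.

A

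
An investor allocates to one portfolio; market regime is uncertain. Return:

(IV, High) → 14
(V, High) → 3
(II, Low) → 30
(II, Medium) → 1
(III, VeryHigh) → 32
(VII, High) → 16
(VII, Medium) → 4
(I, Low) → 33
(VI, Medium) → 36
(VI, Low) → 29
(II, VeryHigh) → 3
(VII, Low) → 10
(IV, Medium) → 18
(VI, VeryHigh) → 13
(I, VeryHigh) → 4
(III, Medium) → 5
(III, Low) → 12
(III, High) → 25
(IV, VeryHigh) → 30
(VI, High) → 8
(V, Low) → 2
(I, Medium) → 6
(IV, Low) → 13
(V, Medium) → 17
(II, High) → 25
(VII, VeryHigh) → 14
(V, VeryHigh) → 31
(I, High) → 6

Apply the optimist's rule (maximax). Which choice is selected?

VI

Row maxima: I=33, II=30, III=32, IV=30, V=31, VI=36, VII=16
Best best-case = 36 → VI.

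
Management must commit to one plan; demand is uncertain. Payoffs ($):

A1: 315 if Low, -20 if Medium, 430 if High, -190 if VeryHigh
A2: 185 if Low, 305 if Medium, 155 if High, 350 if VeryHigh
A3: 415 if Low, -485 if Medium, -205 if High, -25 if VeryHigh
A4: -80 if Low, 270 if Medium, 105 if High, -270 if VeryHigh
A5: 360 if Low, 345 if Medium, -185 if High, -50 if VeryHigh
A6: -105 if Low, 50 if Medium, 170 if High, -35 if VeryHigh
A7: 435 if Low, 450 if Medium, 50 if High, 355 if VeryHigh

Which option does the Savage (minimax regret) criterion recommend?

A2

Column bests: Low=435, Medium=450, High=430, VeryHigh=355.
A1 regrets: 120, 470, 0, 545 → max 545
A2 regrets: 250, 145, 275, 5 → max 275
A3 regrets: 20, 935, 635, 380 → max 935
A4 regrets: 515, 180, 325, 625 → max 625
A5 regrets: 75, 105, 615, 405 → max 615
A6 regrets: 540, 400, 260, 390 → max 540
A7 regrets: 0, 0, 380, 0 → max 380
Smallest max regret = 275 → A2.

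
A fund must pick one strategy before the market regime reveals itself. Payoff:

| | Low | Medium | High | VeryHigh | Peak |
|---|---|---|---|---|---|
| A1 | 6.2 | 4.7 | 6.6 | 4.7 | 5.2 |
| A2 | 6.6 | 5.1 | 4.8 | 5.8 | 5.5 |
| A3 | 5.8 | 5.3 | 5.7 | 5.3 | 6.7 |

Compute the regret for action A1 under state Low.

0.4

Best payoff under Low is 6.6.
Regret = 6.6 − 6.2 = 0.4.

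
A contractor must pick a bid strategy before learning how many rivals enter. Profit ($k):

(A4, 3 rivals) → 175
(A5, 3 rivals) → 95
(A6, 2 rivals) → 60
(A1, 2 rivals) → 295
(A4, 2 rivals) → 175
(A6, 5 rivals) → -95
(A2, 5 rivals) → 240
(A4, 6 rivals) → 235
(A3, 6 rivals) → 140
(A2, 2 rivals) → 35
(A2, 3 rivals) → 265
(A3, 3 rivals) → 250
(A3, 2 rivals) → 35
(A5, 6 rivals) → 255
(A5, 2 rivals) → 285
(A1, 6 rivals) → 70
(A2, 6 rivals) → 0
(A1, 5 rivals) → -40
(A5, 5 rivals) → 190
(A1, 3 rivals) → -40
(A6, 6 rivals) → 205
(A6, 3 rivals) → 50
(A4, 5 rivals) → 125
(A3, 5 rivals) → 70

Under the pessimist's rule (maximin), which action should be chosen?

A4

Row minima: A1=-40, A2=0, A3=35, A4=125, A5=95, A6=-95
Best worst-case = 125 → A4.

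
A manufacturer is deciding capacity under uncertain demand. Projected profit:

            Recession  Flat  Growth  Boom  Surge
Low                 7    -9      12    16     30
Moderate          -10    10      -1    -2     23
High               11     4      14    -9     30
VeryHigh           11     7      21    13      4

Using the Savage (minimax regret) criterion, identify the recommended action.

Column bests: Recession=11, Flat=10, Growth=21, Boom=16, Surge=30.
Low regrets: 4, 19, 9, 0, 0 → max 19
Moderate regrets: 21, 0, 22, 18, 7 → max 22
High regrets: 0, 6, 7, 25, 0 → max 25
VeryHigh regrets: 0, 3, 0, 3, 26 → max 26
Smallest max regret = 19 → Low.

Low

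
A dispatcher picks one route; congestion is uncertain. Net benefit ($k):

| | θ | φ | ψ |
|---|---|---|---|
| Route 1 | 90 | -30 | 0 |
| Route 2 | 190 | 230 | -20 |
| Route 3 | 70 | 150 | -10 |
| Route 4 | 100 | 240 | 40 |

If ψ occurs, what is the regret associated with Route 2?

Best payoff under ψ is 40.
Regret = 40 − (-20) = 60.

60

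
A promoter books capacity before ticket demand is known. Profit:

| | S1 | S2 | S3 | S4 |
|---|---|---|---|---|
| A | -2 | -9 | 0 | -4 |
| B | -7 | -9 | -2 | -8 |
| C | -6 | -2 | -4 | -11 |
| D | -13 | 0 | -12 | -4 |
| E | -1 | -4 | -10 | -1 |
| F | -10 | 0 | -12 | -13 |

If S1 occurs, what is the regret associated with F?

Best payoff under S1 is -1.
Regret = -1 − (-10) = 9.

9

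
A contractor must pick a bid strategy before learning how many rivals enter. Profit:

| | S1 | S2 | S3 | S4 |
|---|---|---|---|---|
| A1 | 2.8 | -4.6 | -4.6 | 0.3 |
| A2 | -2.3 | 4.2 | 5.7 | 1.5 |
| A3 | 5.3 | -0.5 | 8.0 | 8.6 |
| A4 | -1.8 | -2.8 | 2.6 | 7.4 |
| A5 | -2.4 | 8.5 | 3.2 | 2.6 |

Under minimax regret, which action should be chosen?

Column bests: S1=5.3, S2=8.5, S3=8.0, S4=8.6.
A1 regrets: 2.5, 13.1, 12.6, 8.3 → max 13.1
A2 regrets: 7.6, 4.3, 2.3, 7.1 → max 7.6
A3 regrets: 0.0, 9.0, 0.0, 0.0 → max 9.0
A4 regrets: 7.1, 11.3, 5.4, 1.2 → max 11.3
A5 regrets: 7.7, 0.0, 4.8, 6.0 → max 7.7
Smallest max regret = 7.6 → A2.

A2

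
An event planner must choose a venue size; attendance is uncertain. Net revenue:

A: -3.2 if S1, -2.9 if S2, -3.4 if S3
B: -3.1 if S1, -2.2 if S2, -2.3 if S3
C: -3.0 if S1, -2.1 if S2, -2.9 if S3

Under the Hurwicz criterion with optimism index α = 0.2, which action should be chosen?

C

A: 0.2·(-2.9) + 0.8·(-3.4) = -3.3
B: 0.2·(-2.2) + 0.8·(-3.1) = -2.92
C: 0.2·(-2.1) + 0.8·(-3.0) = -2.82
Highest Hurwicz score = -2.82 → C.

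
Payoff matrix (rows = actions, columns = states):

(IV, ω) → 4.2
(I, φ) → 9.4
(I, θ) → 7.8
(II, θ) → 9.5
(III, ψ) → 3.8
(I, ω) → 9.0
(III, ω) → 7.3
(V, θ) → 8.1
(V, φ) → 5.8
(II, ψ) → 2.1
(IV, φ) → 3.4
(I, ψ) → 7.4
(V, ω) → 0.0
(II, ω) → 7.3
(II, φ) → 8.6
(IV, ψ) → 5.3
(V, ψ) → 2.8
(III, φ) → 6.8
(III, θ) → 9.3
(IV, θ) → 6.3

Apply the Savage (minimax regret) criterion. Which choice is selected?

I

Column bests: θ=9.5, φ=9.4, ψ=7.4, ω=9.0.
I regrets: 1.7, 0.0, 0.0, 0.0 → max 1.7
II regrets: 0.0, 0.8, 5.3, 1.7 → max 5.3
III regrets: 0.2, 2.6, 3.6, 1.7 → max 3.6
IV regrets: 3.2, 6.0, 2.1, 4.8 → max 6.0
V regrets: 1.4, 3.6, 4.6, 9.0 → max 9.0
Smallest max regret = 1.7 → I.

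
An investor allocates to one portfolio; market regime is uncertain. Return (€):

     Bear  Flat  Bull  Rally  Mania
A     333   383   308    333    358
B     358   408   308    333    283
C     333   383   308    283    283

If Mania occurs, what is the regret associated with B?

75

Best payoff under Mania is 358.
Regret = 358 − 283 = 75.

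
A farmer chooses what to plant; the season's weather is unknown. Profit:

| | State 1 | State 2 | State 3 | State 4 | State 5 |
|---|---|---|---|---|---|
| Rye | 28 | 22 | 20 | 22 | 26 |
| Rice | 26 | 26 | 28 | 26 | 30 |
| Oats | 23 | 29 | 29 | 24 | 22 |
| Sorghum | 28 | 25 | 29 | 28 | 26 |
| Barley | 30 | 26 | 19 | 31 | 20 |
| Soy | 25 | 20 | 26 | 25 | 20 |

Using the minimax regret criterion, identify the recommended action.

Sorghum

Column bests: State 1=30, State 2=29, State 3=29, State 4=31, State 5=30.
Rye regrets: 2, 7, 9, 9, 4 → max 9
Rice regrets: 4, 3, 1, 5, 0 → max 5
Oats regrets: 7, 0, 0, 7, 8 → max 8
Sorghum regrets: 2, 4, 0, 3, 4 → max 4
Barley regrets: 0, 3, 10, 0, 10 → max 10
Soy regrets: 5, 9, 3, 6, 10 → max 10
Smallest max regret = 4 → Sorghum.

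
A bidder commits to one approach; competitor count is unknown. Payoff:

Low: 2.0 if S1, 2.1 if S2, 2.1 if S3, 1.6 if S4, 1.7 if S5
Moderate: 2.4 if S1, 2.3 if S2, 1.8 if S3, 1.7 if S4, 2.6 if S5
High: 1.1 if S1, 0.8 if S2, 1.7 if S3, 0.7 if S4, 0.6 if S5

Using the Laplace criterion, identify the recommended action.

Row averages: Low=1.9, Moderate=2.16, High=0.98
Highest average = 2.16 → Moderate.

Moderate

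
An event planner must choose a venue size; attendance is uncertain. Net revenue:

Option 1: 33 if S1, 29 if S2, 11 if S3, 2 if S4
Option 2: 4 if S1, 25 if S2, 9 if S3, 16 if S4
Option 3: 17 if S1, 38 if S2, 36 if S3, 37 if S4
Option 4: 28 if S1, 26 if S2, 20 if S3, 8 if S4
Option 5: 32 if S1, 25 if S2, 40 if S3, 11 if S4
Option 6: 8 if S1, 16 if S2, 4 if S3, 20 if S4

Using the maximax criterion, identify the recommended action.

Option 5

Row maxima: Option 1=33, Option 2=25, Option 3=38, Option 4=28, Option 5=40, Option 6=20
Best best-case = 40 → Option 5.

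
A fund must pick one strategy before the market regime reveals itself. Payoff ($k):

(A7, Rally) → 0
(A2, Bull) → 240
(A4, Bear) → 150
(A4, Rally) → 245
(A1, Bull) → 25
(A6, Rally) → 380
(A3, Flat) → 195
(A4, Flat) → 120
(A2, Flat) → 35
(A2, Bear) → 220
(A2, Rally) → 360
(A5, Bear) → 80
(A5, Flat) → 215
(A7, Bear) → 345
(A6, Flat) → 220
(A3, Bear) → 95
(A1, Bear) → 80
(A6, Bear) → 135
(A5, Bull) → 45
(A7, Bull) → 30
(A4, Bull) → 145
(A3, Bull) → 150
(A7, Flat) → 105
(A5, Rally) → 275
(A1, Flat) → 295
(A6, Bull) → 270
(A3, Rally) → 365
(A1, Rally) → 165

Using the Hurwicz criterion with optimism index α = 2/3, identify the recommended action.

A6

A1: 2/3·295 + 1/3·25 = 205
A2: 2/3·360 + 1/3·35 = 755/3
A3: 2/3·365 + 1/3·95 = 275
A4: 2/3·245 + 1/3·120 = 610/3
A5: 2/3·275 + 1/3·45 = 595/3
A6: 2/3·380 + 1/3·135 = 895/3
A7: 2/3·345 + 1/3·0 = 230
Highest Hurwicz score = 895/3 → A6.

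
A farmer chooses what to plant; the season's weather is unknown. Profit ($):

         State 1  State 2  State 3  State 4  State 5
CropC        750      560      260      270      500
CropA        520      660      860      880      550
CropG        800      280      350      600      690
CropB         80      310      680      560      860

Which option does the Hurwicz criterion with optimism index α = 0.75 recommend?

CropA

CropC: 0.75·750 + 0.25·260 = 627.5
CropA: 0.75·880 + 0.25·520 = 790
CropG: 0.75·800 + 0.25·280 = 670
CropB: 0.75·860 + 0.25·80 = 665
Highest Hurwicz score = 790 → CropA.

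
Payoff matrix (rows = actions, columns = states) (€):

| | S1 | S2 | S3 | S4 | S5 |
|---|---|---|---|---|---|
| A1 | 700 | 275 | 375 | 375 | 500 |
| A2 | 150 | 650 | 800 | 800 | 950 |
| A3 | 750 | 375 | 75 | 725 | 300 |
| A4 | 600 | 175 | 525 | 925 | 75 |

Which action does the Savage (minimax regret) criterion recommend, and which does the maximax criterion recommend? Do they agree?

Column bests: S1=750, S2=650, S3=800, S4=925, S5=950.
A1 regrets: 50, 375, 425, 550, 450 → max 550
A2 regrets: 600, 0, 0, 125, 0 → max 600
A3 regrets: 0, 275, 725, 200, 650 → max 725
A4 regrets: 150, 475, 275, 0, 875 → max 875
Smallest max regret = 550 → A1.
Row maxima: A1=700, A2=950, A3=750, A4=925
Best best-case = 950 → A2.

minimax regret → A1; maximax → A2 (disagree)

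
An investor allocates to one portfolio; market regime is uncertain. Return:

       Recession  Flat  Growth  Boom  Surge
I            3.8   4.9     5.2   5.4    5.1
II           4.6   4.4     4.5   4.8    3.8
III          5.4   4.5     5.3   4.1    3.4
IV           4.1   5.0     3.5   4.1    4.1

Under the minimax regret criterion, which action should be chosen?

Column bests: Recession=5.4, Flat=5.0, Growth=5.3, Boom=5.4, Surge=5.1.
I regrets: 1.6, 0.1, 0.1, 0.0, 0.0 → max 1.6
II regrets: 0.8, 0.6, 0.8, 0.6, 1.3 → max 1.3
III regrets: 0.0, 0.5, 0.0, 1.3, 1.7 → max 1.7
IV regrets: 1.3, 0.0, 1.8, 1.3, 1.0 → max 1.8
Smallest max regret = 1.3 → II.

II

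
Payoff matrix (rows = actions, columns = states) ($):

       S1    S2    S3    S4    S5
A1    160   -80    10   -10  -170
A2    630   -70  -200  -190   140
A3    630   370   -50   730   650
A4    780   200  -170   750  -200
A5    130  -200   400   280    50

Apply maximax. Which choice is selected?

A4

Row maxima: A1=160, A2=630, A3=730, A4=780, A5=400
Best best-case = 780 → A4.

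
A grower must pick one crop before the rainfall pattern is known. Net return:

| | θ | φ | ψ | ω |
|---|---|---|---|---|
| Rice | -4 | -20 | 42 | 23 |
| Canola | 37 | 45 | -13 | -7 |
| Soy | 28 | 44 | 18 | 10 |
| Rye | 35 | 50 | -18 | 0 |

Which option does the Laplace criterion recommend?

Row averages: Rice=10.25, Canola=15.5, Soy=25, Rye=16.75
Highest average = 25 → Soy.

Soy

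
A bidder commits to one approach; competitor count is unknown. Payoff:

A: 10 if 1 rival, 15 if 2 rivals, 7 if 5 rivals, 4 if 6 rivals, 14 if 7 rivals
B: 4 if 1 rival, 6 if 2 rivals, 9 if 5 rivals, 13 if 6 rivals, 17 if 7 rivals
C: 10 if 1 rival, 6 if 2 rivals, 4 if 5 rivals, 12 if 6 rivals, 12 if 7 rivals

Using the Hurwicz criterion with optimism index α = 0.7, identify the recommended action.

A: 0.7·15 + 0.3·4 = 11.7
B: 0.7·17 + 0.3·4 = 13.1
C: 0.7·12 + 0.3·4 = 9.6
Highest Hurwicz score = 13.1 → B.

B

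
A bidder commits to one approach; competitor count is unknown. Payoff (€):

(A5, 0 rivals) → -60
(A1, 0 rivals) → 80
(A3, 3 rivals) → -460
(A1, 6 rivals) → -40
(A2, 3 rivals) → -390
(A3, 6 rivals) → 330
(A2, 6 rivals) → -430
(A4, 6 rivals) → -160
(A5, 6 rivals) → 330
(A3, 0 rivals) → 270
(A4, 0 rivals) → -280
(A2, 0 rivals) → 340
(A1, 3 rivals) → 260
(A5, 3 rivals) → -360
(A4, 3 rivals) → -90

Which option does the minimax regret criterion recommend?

A1

Column bests: 0 rivals=340, 3 rivals=260, 6 rivals=330.
A1 regrets: 260, 0, 370 → max 370
A2 regrets: 0, 650, 760 → max 760
A3 regrets: 70, 720, 0 → max 720
A4 regrets: 620, 350, 490 → max 620
A5 regrets: 400, 620, 0 → max 620
Smallest max regret = 370 → A1.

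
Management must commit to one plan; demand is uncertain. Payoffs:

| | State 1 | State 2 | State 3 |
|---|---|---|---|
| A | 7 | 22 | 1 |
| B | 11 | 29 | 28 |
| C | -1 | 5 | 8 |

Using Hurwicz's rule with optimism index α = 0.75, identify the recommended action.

B

A: 0.75·22 + 0.25·1 = 16.75
B: 0.75·29 + 0.25·11 = 24.5
C: 0.75·8 + 0.25·(-1) = 5.75
Highest Hurwicz score = 24.5 → B.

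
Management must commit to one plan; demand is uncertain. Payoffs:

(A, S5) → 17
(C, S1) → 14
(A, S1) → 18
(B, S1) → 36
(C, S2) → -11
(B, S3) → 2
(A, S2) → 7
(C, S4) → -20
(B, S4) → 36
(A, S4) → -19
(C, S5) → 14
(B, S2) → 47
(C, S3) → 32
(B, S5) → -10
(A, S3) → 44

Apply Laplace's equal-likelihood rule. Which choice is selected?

Row averages: A=13.4, B=22.2, C=5.8
Highest average = 22.2 → B.

B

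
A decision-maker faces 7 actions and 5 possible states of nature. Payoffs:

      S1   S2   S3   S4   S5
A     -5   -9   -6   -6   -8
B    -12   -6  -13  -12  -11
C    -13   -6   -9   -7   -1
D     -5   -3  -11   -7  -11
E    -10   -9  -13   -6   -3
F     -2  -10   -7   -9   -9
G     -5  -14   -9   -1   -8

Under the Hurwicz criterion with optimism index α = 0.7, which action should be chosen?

F

A: 0.7·(-5) + 0.3·(-9) = -6.2
B: 0.7·(-6) + 0.3·(-13) = -8.1
C: 0.7·(-1) + 0.3·(-13) = -4.6
D: 0.7·(-3) + 0.3·(-11) = -5.4
E: 0.7·(-3) + 0.3·(-13) = -6
F: 0.7·(-2) + 0.3·(-10) = -4.4
G: 0.7·(-1) + 0.3·(-14) = -4.9
Highest Hurwicz score = -4.4 → F.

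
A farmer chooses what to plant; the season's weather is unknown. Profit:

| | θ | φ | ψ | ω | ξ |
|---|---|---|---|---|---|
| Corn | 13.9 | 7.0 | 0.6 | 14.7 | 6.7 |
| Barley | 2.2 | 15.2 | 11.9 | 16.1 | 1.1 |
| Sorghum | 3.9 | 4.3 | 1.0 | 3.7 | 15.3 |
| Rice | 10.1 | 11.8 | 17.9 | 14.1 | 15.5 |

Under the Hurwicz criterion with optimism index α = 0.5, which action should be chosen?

Corn: 0.5·14.7 + 0.5·0.6 = 7.65
Barley: 0.5·16.1 + 0.5·1.1 = 8.6
Sorghum: 0.5·15.3 + 0.5·1.0 = 8.15
Rice: 0.5·17.9 + 0.5·10.1 = 14
Highest Hurwicz score = 14 → Rice.

Rice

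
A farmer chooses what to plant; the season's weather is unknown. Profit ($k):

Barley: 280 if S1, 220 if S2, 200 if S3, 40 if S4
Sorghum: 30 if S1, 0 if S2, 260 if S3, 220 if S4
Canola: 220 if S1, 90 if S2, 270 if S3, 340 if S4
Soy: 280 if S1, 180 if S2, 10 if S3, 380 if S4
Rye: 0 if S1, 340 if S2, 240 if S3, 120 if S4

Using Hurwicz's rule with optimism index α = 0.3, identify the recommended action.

Barley: 0.3·280 + 0.7·40 = 112
Sorghum: 0.3·260 + 0.7·0 = 78
Canola: 0.3·340 + 0.7·90 = 165
Soy: 0.3·380 + 0.7·10 = 121
Rye: 0.3·340 + 0.7·0 = 102
Highest Hurwicz score = 165 → Canola.

Canola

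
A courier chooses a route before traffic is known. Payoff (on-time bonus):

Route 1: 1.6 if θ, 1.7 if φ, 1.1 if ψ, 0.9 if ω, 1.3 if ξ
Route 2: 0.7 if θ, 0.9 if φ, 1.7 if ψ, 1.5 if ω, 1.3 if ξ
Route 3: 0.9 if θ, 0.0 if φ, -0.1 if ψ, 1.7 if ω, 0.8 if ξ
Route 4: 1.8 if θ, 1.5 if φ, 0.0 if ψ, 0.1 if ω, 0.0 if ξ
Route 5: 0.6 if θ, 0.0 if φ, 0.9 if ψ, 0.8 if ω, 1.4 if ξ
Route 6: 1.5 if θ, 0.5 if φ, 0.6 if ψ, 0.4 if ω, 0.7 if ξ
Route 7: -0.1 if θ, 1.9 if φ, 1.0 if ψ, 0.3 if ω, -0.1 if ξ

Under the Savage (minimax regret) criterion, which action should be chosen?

Route 1

Column bests: θ=1.8, φ=1.9, ψ=1.7, ω=1.7, ξ=1.4.
Route 1 regrets: 0.2, 0.2, 0.6, 0.8, 0.1 → max 0.8
Route 2 regrets: 1.1, 1.0, 0.0, 0.2, 0.1 → max 1.1
Route 3 regrets: 0.9, 1.9, 1.8, 0.0, 0.6 → max 1.9
Route 4 regrets: 0.0, 0.4, 1.7, 1.6, 1.4 → max 1.7
Route 5 regrets: 1.2, 1.9, 0.8, 0.9, 0.0 → max 1.9
Route 6 regrets: 0.3, 1.4, 1.1, 1.3, 0.7 → max 1.4
Route 7 regrets: 1.9, 0.0, 0.7, 1.4, 1.5 → max 1.9
Smallest max regret = 0.8 → Route 1.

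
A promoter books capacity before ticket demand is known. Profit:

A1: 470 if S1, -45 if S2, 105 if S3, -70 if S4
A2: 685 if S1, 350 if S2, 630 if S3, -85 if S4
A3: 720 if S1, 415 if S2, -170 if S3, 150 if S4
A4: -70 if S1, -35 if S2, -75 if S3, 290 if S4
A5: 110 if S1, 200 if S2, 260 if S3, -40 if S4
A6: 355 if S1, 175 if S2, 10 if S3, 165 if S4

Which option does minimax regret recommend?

A2

Column bests: S1=720, S2=415, S3=630, S4=290.
A1 regrets: 250, 460, 525, 360 → max 525
A2 regrets: 35, 65, 0, 375 → max 375
A3 regrets: 0, 0, 800, 140 → max 800
A4 regrets: 790, 450, 705, 0 → max 790
A5 regrets: 610, 215, 370, 330 → max 610
A6 regrets: 365, 240, 620, 125 → max 620
Smallest max regret = 375 → A2.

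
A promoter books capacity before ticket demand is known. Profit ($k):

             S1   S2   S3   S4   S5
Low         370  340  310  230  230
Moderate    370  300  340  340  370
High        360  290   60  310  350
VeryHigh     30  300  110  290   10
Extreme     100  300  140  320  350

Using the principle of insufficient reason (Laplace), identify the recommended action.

Moderate

Row averages: Low=296, Moderate=344, High=274, VeryHigh=148, Extreme=242
Highest average = 344 → Moderate.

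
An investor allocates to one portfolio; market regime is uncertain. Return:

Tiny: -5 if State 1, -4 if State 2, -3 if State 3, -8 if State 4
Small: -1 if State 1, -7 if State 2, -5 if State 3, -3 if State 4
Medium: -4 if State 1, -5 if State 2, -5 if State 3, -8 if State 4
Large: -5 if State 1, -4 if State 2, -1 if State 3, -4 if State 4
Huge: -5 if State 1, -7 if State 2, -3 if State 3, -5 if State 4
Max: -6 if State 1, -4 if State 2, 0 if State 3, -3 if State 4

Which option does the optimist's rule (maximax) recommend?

Max

Row maxima: Tiny=-3, Small=-1, Medium=-4, Large=-1, Huge=-3, Max=0
Best best-case = 0 → Max.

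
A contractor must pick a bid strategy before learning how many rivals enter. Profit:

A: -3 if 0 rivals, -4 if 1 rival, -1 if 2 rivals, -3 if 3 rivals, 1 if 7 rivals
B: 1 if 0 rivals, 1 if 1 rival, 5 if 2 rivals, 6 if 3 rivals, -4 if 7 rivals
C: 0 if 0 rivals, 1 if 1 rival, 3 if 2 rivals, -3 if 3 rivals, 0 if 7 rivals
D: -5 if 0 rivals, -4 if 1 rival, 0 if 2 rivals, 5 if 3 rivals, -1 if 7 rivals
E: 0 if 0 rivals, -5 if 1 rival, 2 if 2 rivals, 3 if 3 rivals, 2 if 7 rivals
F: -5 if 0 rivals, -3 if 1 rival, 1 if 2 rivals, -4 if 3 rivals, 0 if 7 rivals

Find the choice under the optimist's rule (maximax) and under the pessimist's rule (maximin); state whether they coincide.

Row maxima: A=1, B=6, C=3, D=5, E=3, F=1
Best best-case = 6 → B.
Row minima: A=-4, B=-4, C=-3, D=-5, E=-5, F=-5
Best worst-case = -3 → C.

maximax → B; maximin → C (disagree)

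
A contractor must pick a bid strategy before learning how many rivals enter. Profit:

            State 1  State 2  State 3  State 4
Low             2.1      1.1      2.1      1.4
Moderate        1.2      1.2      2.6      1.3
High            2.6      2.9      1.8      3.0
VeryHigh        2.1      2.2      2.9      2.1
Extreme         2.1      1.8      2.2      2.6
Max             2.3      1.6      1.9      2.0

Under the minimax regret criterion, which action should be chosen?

Column bests: State 1=2.6, State 2=2.9, State 3=2.9, State 4=3.0.
Low regrets: 0.5, 1.8, 0.8, 1.6 → max 1.8
Moderate regrets: 1.4, 1.7, 0.3, 1.7 → max 1.7
High regrets: 0.0, 0.0, 1.1, 0.0 → max 1.1
VeryHigh regrets: 0.5, 0.7, 0.0, 0.9 → max 0.9
Extreme regrets: 0.5, 1.1, 0.7, 0.4 → max 1.1
Max regrets: 0.3, 1.3, 1.0, 1.0 → max 1.3
Smallest max regret = 0.9 → VeryHigh.

VeryHigh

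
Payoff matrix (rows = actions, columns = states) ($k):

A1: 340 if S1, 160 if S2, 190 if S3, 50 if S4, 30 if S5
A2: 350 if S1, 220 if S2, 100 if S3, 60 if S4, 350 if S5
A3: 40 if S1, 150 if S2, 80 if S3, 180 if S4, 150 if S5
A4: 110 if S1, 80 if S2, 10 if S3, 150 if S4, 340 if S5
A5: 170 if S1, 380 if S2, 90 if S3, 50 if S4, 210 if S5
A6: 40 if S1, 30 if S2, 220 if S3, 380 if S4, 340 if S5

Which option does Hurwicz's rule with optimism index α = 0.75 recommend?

A1: 0.75·340 + 0.25·30 = 262.5
A2: 0.75·350 + 0.25·60 = 277.5
A3: 0.75·180 + 0.25·40 = 145
A4: 0.75·340 + 0.25·10 = 257.5
A5: 0.75·380 + 0.25·50 = 297.5
A6: 0.75·380 + 0.25·30 = 292.5
Highest Hurwicz score = 297.5 → A5.

A5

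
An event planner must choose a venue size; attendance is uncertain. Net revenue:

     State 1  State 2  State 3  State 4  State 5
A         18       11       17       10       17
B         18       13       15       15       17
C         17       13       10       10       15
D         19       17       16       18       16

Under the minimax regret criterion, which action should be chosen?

D

Column bests: State 1=19, State 2=17, State 3=17, State 4=18, State 5=17.
A regrets: 1, 6, 0, 8, 0 → max 8
B regrets: 1, 4, 2, 3, 0 → max 4
C regrets: 2, 4, 7, 8, 2 → max 8
D regrets: 0, 0, 1, 0, 1 → max 1
Smallest max regret = 1 → D.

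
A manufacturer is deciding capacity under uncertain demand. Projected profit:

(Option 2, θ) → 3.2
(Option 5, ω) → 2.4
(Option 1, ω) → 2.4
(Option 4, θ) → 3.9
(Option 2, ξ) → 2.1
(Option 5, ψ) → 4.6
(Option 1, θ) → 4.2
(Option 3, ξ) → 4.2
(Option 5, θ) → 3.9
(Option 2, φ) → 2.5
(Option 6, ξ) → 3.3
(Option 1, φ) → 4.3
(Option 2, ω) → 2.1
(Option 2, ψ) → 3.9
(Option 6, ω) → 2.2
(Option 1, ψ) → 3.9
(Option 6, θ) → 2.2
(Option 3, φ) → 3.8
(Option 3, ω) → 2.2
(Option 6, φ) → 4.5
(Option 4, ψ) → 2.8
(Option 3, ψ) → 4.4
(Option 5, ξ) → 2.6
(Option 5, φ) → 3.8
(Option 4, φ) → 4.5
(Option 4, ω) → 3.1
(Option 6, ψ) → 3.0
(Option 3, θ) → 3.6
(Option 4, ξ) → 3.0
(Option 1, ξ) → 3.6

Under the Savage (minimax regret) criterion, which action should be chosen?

Column bests: θ=4.2, φ=4.5, ψ=4.6, ω=3.1, ξ=4.2.
Option 1 regrets: 0.0, 0.2, 0.7, 0.7, 0.6 → max 0.7
Option 2 regrets: 1.0, 2.0, 0.7, 1.0, 2.1 → max 2.1
Option 3 regrets: 0.6, 0.7, 0.2, 0.9, 0.0 → max 0.9
Option 4 regrets: 0.3, 0.0, 1.8, 0.0, 1.2 → max 1.8
Option 5 regrets: 0.3, 0.7, 0.0, 0.7, 1.6 → max 1.6
Option 6 regrets: 2.0, 0.0, 1.6, 0.9, 0.9 → max 2.0
Smallest max regret = 0.7 → Option 1.

Option 1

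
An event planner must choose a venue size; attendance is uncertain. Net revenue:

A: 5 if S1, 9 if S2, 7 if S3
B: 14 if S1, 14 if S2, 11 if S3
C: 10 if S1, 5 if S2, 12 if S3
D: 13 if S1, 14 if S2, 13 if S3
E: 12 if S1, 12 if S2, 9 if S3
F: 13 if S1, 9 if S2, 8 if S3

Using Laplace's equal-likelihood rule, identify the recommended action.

D

Row averages: A=7, B=13, C=9, D=40/3, E=11, F=10
Highest average = 40/3 → D.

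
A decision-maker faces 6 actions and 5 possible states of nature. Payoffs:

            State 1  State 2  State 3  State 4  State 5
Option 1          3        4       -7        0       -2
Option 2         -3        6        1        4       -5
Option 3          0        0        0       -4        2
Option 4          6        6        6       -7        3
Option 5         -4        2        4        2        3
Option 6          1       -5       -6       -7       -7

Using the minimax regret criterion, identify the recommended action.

Column bests: State 1=6, State 2=6, State 3=6, State 4=4, State 5=3.
Option 1 regrets: 3, 2, 13, 4, 5 → max 13
Option 2 regrets: 9, 0, 5, 0, 8 → max 9
Option 3 regrets: 6, 6, 6, 8, 1 → max 8
Option 4 regrets: 0, 0, 0, 11, 0 → max 11
Option 5 regrets: 10, 4, 2, 2, 0 → max 10
Option 6 regrets: 5, 11, 12, 11, 10 → max 12
Smallest max regret = 8 → Option 3.

Option 3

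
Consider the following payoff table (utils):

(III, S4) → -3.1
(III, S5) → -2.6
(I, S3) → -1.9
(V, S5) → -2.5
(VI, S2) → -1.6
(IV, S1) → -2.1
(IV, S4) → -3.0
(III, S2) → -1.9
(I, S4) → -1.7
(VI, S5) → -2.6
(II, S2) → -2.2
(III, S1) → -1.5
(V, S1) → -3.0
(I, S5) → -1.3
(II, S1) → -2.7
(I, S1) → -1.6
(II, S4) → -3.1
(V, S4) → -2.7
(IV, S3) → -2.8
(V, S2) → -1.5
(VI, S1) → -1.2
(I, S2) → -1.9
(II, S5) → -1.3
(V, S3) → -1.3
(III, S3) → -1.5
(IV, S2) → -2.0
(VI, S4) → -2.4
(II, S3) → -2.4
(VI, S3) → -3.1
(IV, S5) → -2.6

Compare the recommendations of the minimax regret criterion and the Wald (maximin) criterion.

minimax regret → I; maximin → I (agree)

Column bests: S1=-1.2, S2=-1.5, S3=-1.3, S4=-1.7, S5=-1.3.
I regrets: 0.4, 0.4, 0.6, 0.0, 0.0 → max 0.6
II regrets: 1.5, 0.7, 1.1, 1.4, 0.0 → max 1.5
III regrets: 0.3, 0.4, 0.2, 1.4, 1.3 → max 1.4
IV regrets: 0.9, 0.5, 1.5, 1.3, 1.3 → max 1.5
V regrets: 1.8, 0.0, 0.0, 1.0, 1.2 → max 1.8
VI regrets: 0.0, 0.1, 1.8, 0.7, 1.3 → max 1.8
Smallest max regret = 0.6 → I.
Row minima: I=-1.9, II=-3.1, III=-3.1, IV=-3.0, V=-3.0, VI=-3.1
Best worst-case = -1.9 → I.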